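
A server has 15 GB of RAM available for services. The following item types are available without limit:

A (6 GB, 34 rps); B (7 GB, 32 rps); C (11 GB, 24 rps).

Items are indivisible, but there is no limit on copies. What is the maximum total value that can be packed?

68 rps

Best value-per-unit is A at 34/6, and filling with it alone uses memory 2×6=12. No mix of the others beats 2×34 = 68.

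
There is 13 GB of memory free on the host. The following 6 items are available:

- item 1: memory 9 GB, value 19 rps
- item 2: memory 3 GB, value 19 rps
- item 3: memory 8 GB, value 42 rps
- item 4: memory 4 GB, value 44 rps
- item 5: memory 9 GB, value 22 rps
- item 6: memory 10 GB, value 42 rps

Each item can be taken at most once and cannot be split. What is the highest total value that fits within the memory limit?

86 rps

Check high-value combinations within 13 GB:
- item 3+item 4: memory 8+4=12, value 42+44=86
- item 4+item 5: memory 4+9=13, value 44+22=66
- item 2+item 4: memory 3+4=7, value 19+44=63
- item 1+item 4: memory 9+4=13, value 19+44=63
- item 2+item 3: memory 3+8=11, value 19+42=61
Best: 86 rps.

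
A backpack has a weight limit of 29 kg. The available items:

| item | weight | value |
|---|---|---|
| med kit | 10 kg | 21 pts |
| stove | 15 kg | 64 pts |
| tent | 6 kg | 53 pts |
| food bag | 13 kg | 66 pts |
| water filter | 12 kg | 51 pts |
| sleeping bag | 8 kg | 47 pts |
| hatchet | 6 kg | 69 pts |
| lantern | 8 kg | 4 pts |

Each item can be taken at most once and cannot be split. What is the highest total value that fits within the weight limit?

This is a 0/1 knapsack; check combinations near the capacity.
- tent+food bag+hatchet: weight 6+13+6=25, value 53+66+69=188
- stove+tent+hatchet: weight 15+6+6=27, value 64+53+69=186
- food bag+sleeping bag+hatchet: weight 13+8+6=27, value 66+47+69=182
- stove+sleeping bag+hatchet: weight 15+8+6=29, value 64+47+69=180
Best: 188 pts.

188 pts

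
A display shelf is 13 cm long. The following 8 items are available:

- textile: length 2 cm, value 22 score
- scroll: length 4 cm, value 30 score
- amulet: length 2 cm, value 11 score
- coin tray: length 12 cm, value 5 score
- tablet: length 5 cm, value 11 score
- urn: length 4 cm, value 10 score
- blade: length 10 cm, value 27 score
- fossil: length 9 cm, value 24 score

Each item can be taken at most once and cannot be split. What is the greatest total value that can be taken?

74 score

This is a 0/1 knapsack; check combinations near the capacity.
- textile+scroll+amulet+tablet: length 2+4+2+5=13, value 22+30+11+11=74
- textile+scroll+amulet+urn: length 2+4+2+4=12, value 22+30+11+10=73
- textile+scroll+amulet: length 2+4+2=8, value 22+30+11=63
- textile+scroll+tablet: length 2+4+5=11, value 22+30+11=63
Best: 74 score.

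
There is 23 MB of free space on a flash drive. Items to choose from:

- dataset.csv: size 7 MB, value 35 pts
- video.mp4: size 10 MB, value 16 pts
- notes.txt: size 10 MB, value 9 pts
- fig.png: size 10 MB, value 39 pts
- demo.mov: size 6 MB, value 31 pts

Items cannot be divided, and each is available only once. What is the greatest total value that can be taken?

Check high-value combinations within 23 MB:
- dataset.csv+fig.png+demo.mov: size 7+10+6=23, value 35+39+31=105
- dataset.csv+video.mp4+demo.mov: size 7+10+6=23, value 35+16+31=82
- dataset.csv+notes.txt+demo.mov: size 7+10+6=23, value 35+9+31=75
- dataset.csv+fig.png: size 7+10=17, value 35+39=74
- fig.png+demo.mov: size 10+6=16, value 39+31=70
Best: 105 pts.

105 pts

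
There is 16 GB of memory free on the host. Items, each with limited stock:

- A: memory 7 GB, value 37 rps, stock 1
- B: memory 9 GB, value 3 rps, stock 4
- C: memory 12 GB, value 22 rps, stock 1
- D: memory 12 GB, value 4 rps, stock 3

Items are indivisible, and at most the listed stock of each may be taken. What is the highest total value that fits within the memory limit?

40 rps

Top feasible selections:
- 1×A + 1×B: memory 16, value 40
- 1×A: memory 7, value 37
- 1×C: memory 12, value 22
Best: 40 rps.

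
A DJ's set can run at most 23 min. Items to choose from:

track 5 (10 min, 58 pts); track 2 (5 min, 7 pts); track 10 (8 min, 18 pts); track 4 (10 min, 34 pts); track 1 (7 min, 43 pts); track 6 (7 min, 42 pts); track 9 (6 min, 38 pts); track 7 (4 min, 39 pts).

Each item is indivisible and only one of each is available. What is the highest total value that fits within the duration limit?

Check high-value combinations within 23 min:
- track 5+track 1+track 7: duration 10+7+4=21, value 58+43+39=140
- track 5+track 6+track 7: duration 10+7+4=21, value 58+42+39=139
- track 5+track 1+track 9: duration 10+7+6=23, value 58+43+38=139
Best: 140 pts.

140 pts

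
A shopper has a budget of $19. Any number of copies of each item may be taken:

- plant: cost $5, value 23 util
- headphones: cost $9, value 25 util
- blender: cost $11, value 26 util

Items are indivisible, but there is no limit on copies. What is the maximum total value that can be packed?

71 util

Best value-per-unit is plant at 23/5; filling with it alone gives 3×23 = 69.
Optimal mix: 2×plant + 1×headphones → cost 19, value 71.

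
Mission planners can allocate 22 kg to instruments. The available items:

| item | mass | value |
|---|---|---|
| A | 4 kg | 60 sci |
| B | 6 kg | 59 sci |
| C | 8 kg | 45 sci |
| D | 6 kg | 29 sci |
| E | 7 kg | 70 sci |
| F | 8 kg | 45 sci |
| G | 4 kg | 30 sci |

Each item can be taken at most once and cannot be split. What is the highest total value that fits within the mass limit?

219 sci

Check high-value combinations within 22 kg:
- A+B+E+G: mass 4+6+7+4=21, value 60+59+70+30=219
- A+B+C+G: mass 4+6+8+4=22, value 60+59+45+30=194
- A+B+F+G: mass 4+6+8+4=22, value 60+59+45+30=194
- A+B+E: mass 4+6+7=17, value 60+59+70=189
Best: 219 sci.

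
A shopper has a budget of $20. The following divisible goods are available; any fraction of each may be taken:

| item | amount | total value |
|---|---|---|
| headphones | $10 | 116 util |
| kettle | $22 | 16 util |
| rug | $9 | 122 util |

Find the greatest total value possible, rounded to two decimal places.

Take in order of value per unit:
- rug (122/9 per unit): all 9 → value 122, running total 122.00
- headphones (116/10 per unit): all 10 → value 116, running total 238.00
- kettle (16/22 per unit): 1 of 22 → value 1×16/22 = 0.7273, running total 238.73
Total 238.73.

238.73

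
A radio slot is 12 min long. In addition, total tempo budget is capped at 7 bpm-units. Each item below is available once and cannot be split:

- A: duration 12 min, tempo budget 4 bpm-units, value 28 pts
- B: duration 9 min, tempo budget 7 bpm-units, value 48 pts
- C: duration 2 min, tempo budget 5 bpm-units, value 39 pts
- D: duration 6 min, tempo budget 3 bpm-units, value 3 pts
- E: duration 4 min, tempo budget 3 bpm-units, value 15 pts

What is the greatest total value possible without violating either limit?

Feasible sets respecting both limits:
- B: duration 9, tempo budget 7, value 48
- C: duration 2, tempo budget 5, value 39
- A: duration 12, tempo budget 4, value 28
- D+E: duration 10, tempo budget 6, value 18
Best: 48 pts.

48 pts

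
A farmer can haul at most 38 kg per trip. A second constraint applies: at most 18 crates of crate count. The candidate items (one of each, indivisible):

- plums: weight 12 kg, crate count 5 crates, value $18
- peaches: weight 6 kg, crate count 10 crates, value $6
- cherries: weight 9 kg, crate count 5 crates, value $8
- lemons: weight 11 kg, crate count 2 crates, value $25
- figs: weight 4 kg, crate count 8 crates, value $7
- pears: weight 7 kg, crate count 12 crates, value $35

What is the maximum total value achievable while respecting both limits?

Feasible sets respecting both limits:
- lemons+pears: weight 18, crate count 14, value 60
- plums+pears: weight 19, crate count 17, value 53
- plums+cherries+lemons: weight 32, crate count 12, value 51
Best: $60.

$60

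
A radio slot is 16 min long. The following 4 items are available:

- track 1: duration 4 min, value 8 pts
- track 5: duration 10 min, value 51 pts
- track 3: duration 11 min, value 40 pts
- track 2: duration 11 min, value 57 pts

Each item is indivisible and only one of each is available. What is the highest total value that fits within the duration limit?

Check high-value combinations within 16 min:
- track 1+track 2: duration 4+11=15, value 8+57=65
- track 1+track 5: duration 4+10=14, value 8+51=59
- track 2: duration 11, value 57
Best: 65 pts.

65 pts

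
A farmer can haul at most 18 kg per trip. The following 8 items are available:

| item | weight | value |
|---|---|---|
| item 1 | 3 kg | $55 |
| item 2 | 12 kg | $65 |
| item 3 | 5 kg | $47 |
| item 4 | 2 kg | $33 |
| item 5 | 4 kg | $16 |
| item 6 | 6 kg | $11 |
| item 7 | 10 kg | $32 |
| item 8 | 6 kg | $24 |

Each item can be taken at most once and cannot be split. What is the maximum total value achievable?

$159

Check high-value combinations within 18 kg:
- item 1+item 3+item 4+item 8: weight 3+5+2+6=16, value 55+47+33+24=159
- item 1+item 2+item 4: weight 3+12+2=17, value 55+65+33=153
- item 1+item 3+item 4+item 5: weight 3+5+2+4=14, value 55+47+33+16=151
- item 1+item 3+item 4+item 6: weight 3+5+2+6=16, value 55+47+33+11=146
- item 1+item 3+item 5+item 8: weight 3+5+4+6=18, value 55+47+16+24=142
Best: $159.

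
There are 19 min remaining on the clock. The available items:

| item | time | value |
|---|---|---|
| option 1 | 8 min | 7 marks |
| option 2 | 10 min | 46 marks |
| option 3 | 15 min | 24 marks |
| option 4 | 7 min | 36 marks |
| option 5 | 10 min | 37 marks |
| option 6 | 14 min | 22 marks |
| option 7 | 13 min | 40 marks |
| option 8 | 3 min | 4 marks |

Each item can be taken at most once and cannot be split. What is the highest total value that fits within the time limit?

This is a 0/1 knapsack; check combinations near the capacity.
- option 2+option 4: time 10+7=17, value 46+36=82
- option 4+option 5: time 7+10=17, value 36+37=73
- option 1+option 2: time 8+10=18, value 7+46=53
- option 2+option 8: time 10+3=13, value 46+4=50
- option 1+option 4+option 8: time 8+7+3=18, value 7+36+4=47
Best: 82 marks.

82 marks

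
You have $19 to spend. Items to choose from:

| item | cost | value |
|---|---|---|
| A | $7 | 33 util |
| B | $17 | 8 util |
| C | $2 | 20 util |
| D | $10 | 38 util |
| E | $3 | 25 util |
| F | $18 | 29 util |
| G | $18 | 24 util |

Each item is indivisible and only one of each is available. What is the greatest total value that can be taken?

91 util

This is a 0/1 knapsack; check combinations near the capacity.
- A+C+D: cost 7+2+10=19, value 33+20+38=91
- C+D+E: cost 2+10+3=15, value 20+38+25=83
- A+C+E: cost 7+2+3=12, value 33+20+25=78
- A+D: cost 7+10=17, value 33+38=71
- D+E: cost 10+3=13, value 38+25=63
Best: 91 util.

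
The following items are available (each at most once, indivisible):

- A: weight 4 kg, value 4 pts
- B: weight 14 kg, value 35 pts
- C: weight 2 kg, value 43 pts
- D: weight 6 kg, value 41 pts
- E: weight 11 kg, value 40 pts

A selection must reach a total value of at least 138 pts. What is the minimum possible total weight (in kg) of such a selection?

33

Subsets with value ≥ 138, sorted by total weight:
- B+C+D+E: weight 33, value 159
- A+B+C+D+E: weight 37, value 163
Minimum weight: 33 kg.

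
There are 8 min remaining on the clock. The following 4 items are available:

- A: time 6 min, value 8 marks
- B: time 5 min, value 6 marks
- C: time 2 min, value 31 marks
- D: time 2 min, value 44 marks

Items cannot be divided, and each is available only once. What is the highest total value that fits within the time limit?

75 marks

Check high-value combinations within 8 min:
- C+D: time 2+2=4, value 31+44=75
- A+D: time 6+2=8, value 8+44=52
- B+D: time 5+2=7, value 6+44=50
Best: 75 marks.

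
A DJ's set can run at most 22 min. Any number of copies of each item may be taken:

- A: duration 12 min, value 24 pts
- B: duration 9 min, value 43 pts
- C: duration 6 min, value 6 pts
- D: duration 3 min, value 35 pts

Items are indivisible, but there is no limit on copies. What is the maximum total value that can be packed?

245 pts

Best value-per-unit is D at 35/3, and filling with it alone uses duration 7×3=21. No mix of the others beats 7×35 = 245.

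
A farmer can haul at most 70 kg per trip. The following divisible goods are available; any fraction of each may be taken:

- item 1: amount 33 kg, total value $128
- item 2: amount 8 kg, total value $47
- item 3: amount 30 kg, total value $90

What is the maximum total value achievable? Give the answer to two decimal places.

262.00

Take in order of value per unit:
- item 2 (47/8 per unit): all 8 → value 47, running total 47.00
- item 1 (128/33 per unit): all 33 → value 128, running total 175.00
- item 3 (90/30 per unit): 29 of 30 → value 29×90/30 = 87.0000, running total 262.00
Total 262.00.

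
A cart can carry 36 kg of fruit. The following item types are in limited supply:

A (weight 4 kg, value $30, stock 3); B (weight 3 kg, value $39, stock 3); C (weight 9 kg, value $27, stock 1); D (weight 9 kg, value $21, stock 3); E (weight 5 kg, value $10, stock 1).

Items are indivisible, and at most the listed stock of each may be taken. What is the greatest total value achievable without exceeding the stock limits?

$244

Best selections within weight 36 and stock limits:
- 3×A + 3×B + 1×C + 1×E: weight 35, value 244
- 3×A + 3×B + 1×D + 1×E: weight 35, value 238
- 3×A + 3×B + 1×C: weight 30, value 234
- 3×A + 3×B + 1×D: weight 30, value 228
Best: $244.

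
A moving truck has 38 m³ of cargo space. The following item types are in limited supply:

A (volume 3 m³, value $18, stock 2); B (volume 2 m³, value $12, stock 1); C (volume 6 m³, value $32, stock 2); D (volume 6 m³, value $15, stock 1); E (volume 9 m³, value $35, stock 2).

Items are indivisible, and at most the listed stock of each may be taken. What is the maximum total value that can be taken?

Top feasible selections:
- 2×A + 1×B + 2×C + 2×E: volume 38, value 182
- 2×A + 2×C + 2×E: volume 36, value 170
Best: $182.

$182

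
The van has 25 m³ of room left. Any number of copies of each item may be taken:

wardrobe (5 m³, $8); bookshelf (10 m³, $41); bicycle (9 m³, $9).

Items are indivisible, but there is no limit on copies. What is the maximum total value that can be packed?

Best value-per-unit is bookshelf at 41/10; filling with it alone gives 2×41 = 82.
Optimal mix: 1×wardrobe + 2×bookshelf → volume 25, value 90.

$90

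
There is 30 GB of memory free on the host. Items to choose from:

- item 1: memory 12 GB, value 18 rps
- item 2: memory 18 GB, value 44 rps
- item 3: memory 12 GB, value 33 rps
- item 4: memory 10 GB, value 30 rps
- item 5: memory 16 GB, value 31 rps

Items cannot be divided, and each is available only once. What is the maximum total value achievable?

77 rps

Check high-value combinations within 30 GB:
- item 2+item 3: memory 18+12=30, value 44+33=77
- item 2+item 4: memory 18+10=28, value 44+30=74
- item 3+item 5: memory 12+16=28, value 33+31=64
- item 3+item 4: memory 12+10=22, value 33+30=63
- item 1+item 2: memory 12+18=30, value 18+44=62
Best: 77 rps.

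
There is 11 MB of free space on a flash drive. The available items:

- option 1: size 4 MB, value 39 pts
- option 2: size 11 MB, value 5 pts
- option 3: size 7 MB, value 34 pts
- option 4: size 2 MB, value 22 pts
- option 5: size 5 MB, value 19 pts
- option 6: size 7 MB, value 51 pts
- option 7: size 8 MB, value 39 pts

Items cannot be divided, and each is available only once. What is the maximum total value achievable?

90 pts

Check high-value combinations within 11 MB:
- option 1+option 6: size 4+7=11, value 39+51=90
- option 1+option 4+option 5: size 4+2+5=11, value 39+22+19=80
- option 4+option 6: size 2+7=9, value 22+51=73
- option 1+option 3: size 4+7=11, value 39+34=73
- option 1+option 4: size 4+2=6, value 39+22=61
Best: 90 pts.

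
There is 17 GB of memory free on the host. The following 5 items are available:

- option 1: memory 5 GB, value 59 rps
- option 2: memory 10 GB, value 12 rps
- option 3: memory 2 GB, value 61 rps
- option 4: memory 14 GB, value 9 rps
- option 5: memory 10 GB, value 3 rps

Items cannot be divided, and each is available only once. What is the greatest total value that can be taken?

132 rps

This is a 0/1 knapsack; check combinations near the capacity.
- option 1+option 2+option 3: memory 5+10+2=17, value 59+12+61=132
- option 1+option 3+option 5: memory 5+2+10=17, value 59+61+3=123
- option 1+option 3: memory 5+2=7, value 59+61=120
- option 2+option 3: memory 10+2=12, value 12+61=73
- option 1+option 2: memory 5+10=15, value 59+12=71
Best: 132 rps.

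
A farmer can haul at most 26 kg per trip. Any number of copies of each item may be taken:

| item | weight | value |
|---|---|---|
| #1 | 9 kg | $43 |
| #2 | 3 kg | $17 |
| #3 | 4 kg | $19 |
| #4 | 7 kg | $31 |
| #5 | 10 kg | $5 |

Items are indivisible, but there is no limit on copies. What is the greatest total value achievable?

$140

Best value-per-unit is #2 at 17/3; filling with it alone gives 8×17 = 136.
Optimal mix: 6×#2 + 2×#3 → weight 26, value 140.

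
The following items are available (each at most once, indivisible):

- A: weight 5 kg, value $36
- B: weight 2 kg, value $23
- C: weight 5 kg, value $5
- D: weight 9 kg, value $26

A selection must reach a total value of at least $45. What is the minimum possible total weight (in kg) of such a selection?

7

Subsets with value ≥ 45, sorted by total weight:
- A+B: weight 7, value 59
- B+D: weight 11, value 49
Minimum weight: 7 kg.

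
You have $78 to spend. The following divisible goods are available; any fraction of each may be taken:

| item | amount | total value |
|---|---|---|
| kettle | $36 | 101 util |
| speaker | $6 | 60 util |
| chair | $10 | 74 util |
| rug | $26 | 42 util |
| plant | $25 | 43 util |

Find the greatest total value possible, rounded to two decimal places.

279.62

Take in order of value per unit:
- speaker (60/6 per unit): all 6 → value 60, running total 60.00
- chair (74/10 per unit): all 10 → value 74, running total 134.00
- kettle (101/36 per unit): all 36 → value 101, running total 235.00
- plant (43/25 per unit): all 25 → value 43, running total 278.00
- rug (42/26 per unit): 1 of 26 → value 1×42/26 = 1.6154, running total 279.62
Total 279.62.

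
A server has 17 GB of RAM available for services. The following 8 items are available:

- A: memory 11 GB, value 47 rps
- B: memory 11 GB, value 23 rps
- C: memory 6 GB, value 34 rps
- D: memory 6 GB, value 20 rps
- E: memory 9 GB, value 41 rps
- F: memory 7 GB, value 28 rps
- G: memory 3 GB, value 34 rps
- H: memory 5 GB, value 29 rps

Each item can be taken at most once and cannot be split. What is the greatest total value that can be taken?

Check high-value combinations within 17 GB:
- E+G+H: memory 9+3+5=17, value 41+34+29=104
- C+G+H: memory 6+3+5=14, value 34+34+29=97
- C+F+G: memory 6+7+3=16, value 34+28+34=96
- F+G+H: memory 7+3+5=15, value 28+34+29=91
- C+D+G: memory 6+6+3=15, value 34+20+34=88
Best: 104 rps.

104 rps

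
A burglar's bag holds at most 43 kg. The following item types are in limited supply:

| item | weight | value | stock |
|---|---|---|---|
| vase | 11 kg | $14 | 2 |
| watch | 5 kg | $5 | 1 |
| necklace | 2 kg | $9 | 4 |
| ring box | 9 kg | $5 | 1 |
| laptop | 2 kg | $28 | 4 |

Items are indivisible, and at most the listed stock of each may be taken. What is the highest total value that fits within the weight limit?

Best selections within weight 43 and stock limits:
- 2×vase + 1×watch + 4×necklace + 4×laptop: weight 43, value 181
- 2×vase + 4×necklace + 4×laptop: weight 38, value 176
- 1×vase + 1×watch + 4×necklace + 1×ring box + 4×laptop: weight 41, value 172
Best: $181.

$181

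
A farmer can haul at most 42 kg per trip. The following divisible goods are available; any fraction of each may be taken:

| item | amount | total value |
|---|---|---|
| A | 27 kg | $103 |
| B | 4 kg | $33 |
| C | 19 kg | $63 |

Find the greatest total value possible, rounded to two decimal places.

172.47

Take in order of value per unit:
- B (33/4 per unit): all 4 → value 33, running total 33.00
- A (103/27 per unit): all 27 → value 103, running total 136.00
- C (63/19 per unit): 11 of 19 → value 11×63/19 = 36.4737, running total 172.47
Total 172.47.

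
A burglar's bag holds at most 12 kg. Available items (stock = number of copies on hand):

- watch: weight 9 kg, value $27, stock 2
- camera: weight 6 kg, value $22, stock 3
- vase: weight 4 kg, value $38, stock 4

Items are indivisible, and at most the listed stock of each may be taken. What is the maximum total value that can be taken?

$114

Best selections within weight 12 and stock limits:
- 3×vase: weight 12, value 114
- 2×vase: weight 8, value 76
Best: $114.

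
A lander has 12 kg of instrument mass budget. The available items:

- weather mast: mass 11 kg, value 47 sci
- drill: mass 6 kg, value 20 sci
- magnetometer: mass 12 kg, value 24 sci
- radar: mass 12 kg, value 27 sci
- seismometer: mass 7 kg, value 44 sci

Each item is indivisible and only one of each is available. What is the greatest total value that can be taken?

Check high-value combinations within 12 kg:
- weather mast: mass 11, value 47
- seismometer: mass 7, value 44
- radar: mass 12, value 27
Best: 47 sci.

47 sci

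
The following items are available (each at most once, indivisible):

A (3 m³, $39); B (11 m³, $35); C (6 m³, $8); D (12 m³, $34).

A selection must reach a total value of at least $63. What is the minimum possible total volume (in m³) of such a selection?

14

Subsets with value ≥ 63, sorted by total volume:
- A+B: volume 14, value 74
- A+D: volume 15, value 73
- A+B+C: volume 20, value 82
- A+C+D: volume 21, value 81
Minimum volume: 14 m³.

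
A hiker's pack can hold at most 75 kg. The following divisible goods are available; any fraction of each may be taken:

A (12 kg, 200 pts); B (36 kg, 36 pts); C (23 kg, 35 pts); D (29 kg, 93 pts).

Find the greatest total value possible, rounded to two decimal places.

Take in order of value per unit:
- A (200/12 per unit): all 12 → value 200, running total 200.00
- D (93/29 per unit): all 29 → value 93, running total 293.00
- C (35/23 per unit): all 23 → value 35, running total 328.00
- B (36/36 per unit): 11 of 36 → value 11×36/36 = 11.0000, running total 339.00
Total 339.00.

339.00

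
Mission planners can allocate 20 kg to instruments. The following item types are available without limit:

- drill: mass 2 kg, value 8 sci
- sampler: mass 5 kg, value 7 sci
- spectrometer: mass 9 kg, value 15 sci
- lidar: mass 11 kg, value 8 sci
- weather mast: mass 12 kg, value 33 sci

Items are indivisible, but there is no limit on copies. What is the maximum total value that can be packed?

80 sci

Best value-per-unit is drill at 8/2, and filling with it alone uses mass 10×2=20. No mix of the others beats 10×8 = 80.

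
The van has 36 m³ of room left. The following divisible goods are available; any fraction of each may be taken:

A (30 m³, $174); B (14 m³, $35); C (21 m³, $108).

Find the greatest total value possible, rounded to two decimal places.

Take in order of value per unit:
- A (174/30 per unit): all 30 → value 174, running total 174.00
- C (108/21 per unit): 6 of 21 → value 6×108/21 = 30.8571, running total 204.86
Total 204.86.

204.86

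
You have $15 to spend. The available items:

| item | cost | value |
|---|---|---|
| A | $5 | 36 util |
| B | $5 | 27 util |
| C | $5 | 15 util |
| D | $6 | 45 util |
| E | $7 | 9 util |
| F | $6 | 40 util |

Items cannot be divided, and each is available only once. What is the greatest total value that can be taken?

85 util

This is a 0/1 knapsack; check combinations near the capacity.
- D+F: cost 6+6=12, value 45+40=85
- A+D: cost 5+6=11, value 36+45=81
- A+B+C: cost 5+5+5=15, value 36+27+15=78
Best: 85 util.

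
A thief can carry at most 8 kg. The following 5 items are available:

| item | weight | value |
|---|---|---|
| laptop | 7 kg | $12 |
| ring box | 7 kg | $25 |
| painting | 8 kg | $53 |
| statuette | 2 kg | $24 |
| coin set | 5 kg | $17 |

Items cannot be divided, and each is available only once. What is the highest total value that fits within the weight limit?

$53

Check high-value combinations within 8 kg:
- painting: weight 8, value 53
- statuette+coin set: weight 2+5=7, value 24+17=41
- ring box: weight 7, value 25
- statuette: weight 2, value 24
- coin set: weight 5, value 17
Best: $53.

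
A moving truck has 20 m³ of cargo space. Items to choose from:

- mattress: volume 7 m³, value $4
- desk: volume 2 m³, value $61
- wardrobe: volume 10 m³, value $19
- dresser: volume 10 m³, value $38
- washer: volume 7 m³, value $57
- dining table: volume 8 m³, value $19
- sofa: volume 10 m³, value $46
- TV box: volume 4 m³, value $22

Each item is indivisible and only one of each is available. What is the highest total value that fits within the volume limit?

Check high-value combinations within 20 m³:
- desk+washer+sofa: volume 2+7+10=19, value 61+57+46=164
- desk+dresser+washer: volume 2+10+7=19, value 61+38+57=156
- mattress+desk+washer+TV box: volume 7+2+7+4=20, value 4+61+57+22=144
- desk+washer+TV box: volume 2+7+4=13, value 61+57+22=140
Best: $164.

$164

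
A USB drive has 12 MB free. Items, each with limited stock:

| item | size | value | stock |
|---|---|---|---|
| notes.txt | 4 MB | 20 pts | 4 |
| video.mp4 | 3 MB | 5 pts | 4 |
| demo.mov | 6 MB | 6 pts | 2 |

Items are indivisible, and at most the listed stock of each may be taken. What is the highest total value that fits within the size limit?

60 pts

Top feasible selections:
- 3×notes.txt: size 12, value 60
- 2×notes.txt + 1×video.mp4: size 11, value 45
Best: 60 pts.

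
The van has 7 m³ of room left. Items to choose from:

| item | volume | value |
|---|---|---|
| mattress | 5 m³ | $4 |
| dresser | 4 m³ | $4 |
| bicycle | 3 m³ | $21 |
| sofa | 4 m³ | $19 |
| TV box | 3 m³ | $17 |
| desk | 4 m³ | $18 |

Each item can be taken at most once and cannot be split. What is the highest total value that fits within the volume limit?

$40

Check high-value combinations within 7 m³:
- bicycle+sofa: volume 3+4=7, value 21+19=40
- bicycle+desk: volume 3+4=7, value 21+18=39
- bicycle+TV box: volume 3+3=6, value 21+17=38
- sofa+TV box: volume 4+3=7, value 19+17=36
Best: $40.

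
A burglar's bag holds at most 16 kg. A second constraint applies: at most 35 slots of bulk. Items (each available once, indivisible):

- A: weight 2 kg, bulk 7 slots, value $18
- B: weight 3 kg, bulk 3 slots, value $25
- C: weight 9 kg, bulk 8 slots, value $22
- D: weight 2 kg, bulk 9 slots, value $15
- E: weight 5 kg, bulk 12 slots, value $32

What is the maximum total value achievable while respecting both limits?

Feasible sets respecting both limits:
- A+B+D+E: weight 12, bulk 31, value 90
- A+B+C+D: weight 16, bulk 27, value 80
- A+B+E: weight 10, bulk 22, value 75
Best: $90.

$90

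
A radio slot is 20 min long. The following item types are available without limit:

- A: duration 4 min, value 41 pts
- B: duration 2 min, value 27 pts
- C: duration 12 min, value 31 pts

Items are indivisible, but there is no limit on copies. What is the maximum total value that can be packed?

270 pts

Best value-per-unit is B at 27/2, and filling with it alone uses duration 10×2=20. No mix of the others beats 10×27 = 270.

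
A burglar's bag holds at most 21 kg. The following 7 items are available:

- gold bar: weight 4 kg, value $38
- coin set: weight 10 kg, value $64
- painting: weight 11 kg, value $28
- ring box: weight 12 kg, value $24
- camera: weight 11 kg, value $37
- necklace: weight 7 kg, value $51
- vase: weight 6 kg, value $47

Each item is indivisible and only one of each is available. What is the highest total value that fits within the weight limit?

$153

Check high-value combinations within 21 kg:
- gold bar+coin set+necklace: weight 4+10+7=21, value 38+64+51=153
- gold bar+coin set+vase: weight 4+10+6=20, value 38+64+47=149
- gold bar+necklace+vase: weight 4+7+6=17, value 38+51+47=136
- gold bar+camera+vase: weight 4+11+6=21, value 38+37+47=122
- coin set+necklace: weight 10+7=17, value 64+51=115
Best: $153.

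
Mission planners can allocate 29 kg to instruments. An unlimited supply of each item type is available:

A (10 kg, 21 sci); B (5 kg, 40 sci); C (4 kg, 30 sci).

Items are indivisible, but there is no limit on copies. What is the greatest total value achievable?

230 sci

Best value-per-unit is B at 40/5; filling with it alone gives 5×40 = 200.
Optimal mix: 5×B + 1×C → mass 29, value 230.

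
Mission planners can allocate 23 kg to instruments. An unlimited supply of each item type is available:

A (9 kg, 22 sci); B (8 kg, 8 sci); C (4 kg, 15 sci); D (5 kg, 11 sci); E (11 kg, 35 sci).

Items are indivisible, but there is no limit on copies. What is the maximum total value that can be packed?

Best value-per-unit is C at 15/4; filling with it alone gives 5×15 = 75.
Optimal mix: 3×C + 1×E → mass 23, value 80.

80 sci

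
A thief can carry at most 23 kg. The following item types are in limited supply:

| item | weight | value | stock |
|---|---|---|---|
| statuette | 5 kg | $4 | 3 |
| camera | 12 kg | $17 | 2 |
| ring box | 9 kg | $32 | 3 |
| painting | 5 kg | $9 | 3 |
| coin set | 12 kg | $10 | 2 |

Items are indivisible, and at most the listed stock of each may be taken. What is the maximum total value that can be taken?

Best selections within weight 23 and stock limits:
- 2×ring box + 1×painting: weight 23, value 73
- 1×statuette + 2×ring box: weight 23, value 68
- 2×ring box: weight 18, value 64
- 1×ring box + 2×painting: weight 19, value 50
Best: $73.

$73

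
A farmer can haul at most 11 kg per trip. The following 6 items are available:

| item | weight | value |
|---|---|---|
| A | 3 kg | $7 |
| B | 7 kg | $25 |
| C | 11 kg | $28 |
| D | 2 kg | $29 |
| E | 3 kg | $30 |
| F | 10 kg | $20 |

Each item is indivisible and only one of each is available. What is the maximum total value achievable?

$66

Check high-value combinations within 11 kg:
- A+D+E: weight 3+2+3=8, value 7+29+30=66
- D+E: weight 2+3=5, value 29+30=59
- B+E: weight 7+3=10, value 25+30=55
- B+D: weight 7+2=9, value 25+29=54
- A+E: weight 3+3=6, value 7+30=37
Best: $66.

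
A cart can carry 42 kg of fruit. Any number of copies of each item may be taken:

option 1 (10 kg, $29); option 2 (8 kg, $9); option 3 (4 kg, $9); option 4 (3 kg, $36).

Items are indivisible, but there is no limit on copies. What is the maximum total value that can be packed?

$504

Best value-per-unit is option 4 at 36/3, and filling with it alone uses weight 14×3=42. No mix of the others beats 14×36 = 504.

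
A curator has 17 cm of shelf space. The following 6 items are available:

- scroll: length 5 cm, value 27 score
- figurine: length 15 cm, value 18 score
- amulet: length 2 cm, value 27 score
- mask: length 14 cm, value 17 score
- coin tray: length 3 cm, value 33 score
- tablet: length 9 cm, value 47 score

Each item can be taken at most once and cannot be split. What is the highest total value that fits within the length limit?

107 score

Check high-value combinations within 17 cm:
- amulet+coin tray+tablet: length 2+3+9=14, value 27+33+47=107
- scroll+coin tray+tablet: length 5+3+9=17, value 27+33+47=107
- scroll+amulet+tablet: length 5+2+9=16, value 27+27+47=101
- scroll+amulet+coin tray: length 5+2+3=10, value 27+27+33=87
- coin tray+tablet: length 3+9=12, value 33+47=80
Best: 107 score.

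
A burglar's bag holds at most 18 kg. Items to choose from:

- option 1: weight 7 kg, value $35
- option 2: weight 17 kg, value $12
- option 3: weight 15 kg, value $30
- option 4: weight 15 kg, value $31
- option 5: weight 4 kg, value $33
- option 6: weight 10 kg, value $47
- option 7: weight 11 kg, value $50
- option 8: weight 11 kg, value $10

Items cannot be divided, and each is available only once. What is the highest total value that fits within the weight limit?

$85

Check high-value combinations within 18 kg:
- option 1+option 7: weight 7+11=18, value 35+50=85
- option 5+option 7: weight 4+11=15, value 33+50=83
- option 1+option 6: weight 7+10=17, value 35+47=82
- option 5+option 6: weight 4+10=14, value 33+47=80
Best: $85.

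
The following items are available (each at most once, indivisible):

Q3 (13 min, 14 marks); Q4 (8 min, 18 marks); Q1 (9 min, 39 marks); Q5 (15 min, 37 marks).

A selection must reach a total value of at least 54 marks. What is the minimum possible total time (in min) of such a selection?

17

Subsets with value ≥ 54, sorted by total time:
- Q4+Q1: time 17, value 57
- Q4+Q5: time 23, value 55
- Q1+Q5: time 24, value 76
- Q3+Q4+Q1: time 30, value 71
Minimum time: 17 min.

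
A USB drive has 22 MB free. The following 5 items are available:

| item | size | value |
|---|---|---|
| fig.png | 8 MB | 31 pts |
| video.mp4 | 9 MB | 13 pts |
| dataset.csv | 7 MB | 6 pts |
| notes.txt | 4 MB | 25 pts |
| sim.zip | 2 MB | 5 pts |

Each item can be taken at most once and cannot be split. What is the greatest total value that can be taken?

69 pts

Check high-value combinations within 22 MB:
- fig.png+video.mp4+notes.txt: size 8+9+4=21, value 31+13+25=69
- fig.png+dataset.csv+notes.txt+sim.zip: size 8+7+4+2=21, value 31+6+25+5=67
- fig.png+dataset.csv+notes.txt: size 8+7+4=19, value 31+6+25=62
Best: 69 pts.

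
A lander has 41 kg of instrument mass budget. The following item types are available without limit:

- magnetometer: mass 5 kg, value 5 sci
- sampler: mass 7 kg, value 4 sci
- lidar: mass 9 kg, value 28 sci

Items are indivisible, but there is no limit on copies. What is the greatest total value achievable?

Best value-per-unit is lidar at 28/9; filling with it alone gives 4×28 = 112.
Optimal mix: 1×magnetometer + 4×lidar → mass 41, value 117.

117 sci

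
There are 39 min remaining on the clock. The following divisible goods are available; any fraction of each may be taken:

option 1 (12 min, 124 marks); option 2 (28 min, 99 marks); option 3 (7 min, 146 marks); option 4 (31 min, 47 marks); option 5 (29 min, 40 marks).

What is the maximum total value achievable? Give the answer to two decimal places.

340.71

Take in order of value per unit:
- option 3 (146/7 per unit): all 7 → value 146, running total 146.00
- option 1 (124/12 per unit): all 12 → value 124, running total 270.00
- option 2 (99/28 per unit): 20 of 28 → value 20×99/28 = 70.7143, running total 340.71
Total 340.71.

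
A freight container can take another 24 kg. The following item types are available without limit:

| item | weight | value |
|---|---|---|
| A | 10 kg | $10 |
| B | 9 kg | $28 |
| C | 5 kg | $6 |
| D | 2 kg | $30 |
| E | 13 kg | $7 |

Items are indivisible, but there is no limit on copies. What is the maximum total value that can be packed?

Best value-per-unit is D at 30/2, and filling with it alone uses weight 12×2=24. No mix of the others beats 12×30 = 360.

$360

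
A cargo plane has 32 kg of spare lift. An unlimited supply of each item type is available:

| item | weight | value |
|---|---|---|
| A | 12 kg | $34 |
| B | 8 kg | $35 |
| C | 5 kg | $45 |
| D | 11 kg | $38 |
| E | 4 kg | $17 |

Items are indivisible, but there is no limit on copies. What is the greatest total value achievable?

$270

Best value-per-unit is C at 45/5, and filling with it alone uses weight 6×5=30. No mix of the others beats 6×45 = 270.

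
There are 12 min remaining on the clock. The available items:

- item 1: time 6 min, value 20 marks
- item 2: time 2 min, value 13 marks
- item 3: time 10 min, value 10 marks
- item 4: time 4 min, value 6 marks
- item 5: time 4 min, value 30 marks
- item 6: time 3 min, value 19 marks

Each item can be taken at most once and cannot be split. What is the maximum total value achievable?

63 marks

This is a 0/1 knapsack; check combinations near the capacity.
- item 1+item 2+item 5: time 6+2+4=12, value 20+13+30=63
- item 2+item 5+item 6: time 2+4+3=9, value 13+30+19=62
- item 4+item 5+item 6: time 4+4+3=11, value 6+30+19=55
- item 1+item 2+item 6: time 6+2+3=11, value 20+13+19=52
- item 1+item 5: time 6+4=10, value 20+30=50
Best: 63 marks.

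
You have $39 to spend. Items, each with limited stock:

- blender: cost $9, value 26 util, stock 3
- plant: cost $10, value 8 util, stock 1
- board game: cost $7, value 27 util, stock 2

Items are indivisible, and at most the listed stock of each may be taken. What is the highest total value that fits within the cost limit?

106 util

Top feasible selections:
- 2×blender + 2×board game: cost 32, value 106
- 3×blender + 1×board game: cost 34, value 105
- 1×blender + 1×plant + 2×board game: cost 33, value 88
- 2×blender + 1×plant + 1×board game: cost 35, value 87
Best: 106 util.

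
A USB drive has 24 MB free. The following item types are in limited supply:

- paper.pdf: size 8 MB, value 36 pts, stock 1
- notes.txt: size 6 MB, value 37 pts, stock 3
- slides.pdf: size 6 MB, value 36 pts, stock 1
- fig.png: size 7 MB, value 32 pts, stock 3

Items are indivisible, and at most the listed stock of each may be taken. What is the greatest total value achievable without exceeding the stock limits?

Top feasible selections:
- 3×notes.txt + 1×slides.pdf: size 24, value 147
- 3×notes.txt: size 18, value 111
Best: 147 pts.

147 pts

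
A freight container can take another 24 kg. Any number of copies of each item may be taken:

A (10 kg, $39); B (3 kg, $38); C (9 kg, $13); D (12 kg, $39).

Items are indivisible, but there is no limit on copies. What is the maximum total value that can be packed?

Best value-per-unit is B at 38/3, and filling with it alone uses weight 8×3=24. No mix of the others beats 8×38 = 304.

$304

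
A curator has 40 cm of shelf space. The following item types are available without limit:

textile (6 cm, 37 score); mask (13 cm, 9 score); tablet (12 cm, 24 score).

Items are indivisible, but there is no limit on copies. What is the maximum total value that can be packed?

Best value-per-unit is textile at 37/6, and filling with it alone uses length 6×6=36. No mix of the others beats 6×37 = 222.

222 score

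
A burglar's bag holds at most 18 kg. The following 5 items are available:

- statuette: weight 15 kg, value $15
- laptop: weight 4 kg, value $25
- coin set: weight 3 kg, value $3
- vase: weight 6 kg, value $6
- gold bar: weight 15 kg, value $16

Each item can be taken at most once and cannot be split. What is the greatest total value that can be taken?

Check high-value combinations within 18 kg:
- laptop+coin set+vase: weight 4+3+6=13, value 25+3+6=34
- laptop+vase: weight 4+6=10, value 25+6=31
- laptop+coin set: weight 4+3=7, value 25+3=28
Best: $34.

$34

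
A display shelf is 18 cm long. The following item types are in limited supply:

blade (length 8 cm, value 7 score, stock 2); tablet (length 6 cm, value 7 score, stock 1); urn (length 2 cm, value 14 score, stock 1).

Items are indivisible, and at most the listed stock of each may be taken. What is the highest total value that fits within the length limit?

28 score

Top feasible selections:
- 1×blade + 1×tablet + 1×urn: length 16, value 28
- 2×blade + 1×urn: length 18, value 28
- 1×tablet + 1×urn: length 8, value 21
Best: 28 score.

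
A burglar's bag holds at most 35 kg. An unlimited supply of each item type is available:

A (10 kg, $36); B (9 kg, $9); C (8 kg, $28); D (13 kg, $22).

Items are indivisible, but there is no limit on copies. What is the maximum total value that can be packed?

$120

Best value-per-unit is A at 36/10; filling with it alone gives 3×36 = 108.
Optimal mix: 1×A + 3×C → weight 34, value 120.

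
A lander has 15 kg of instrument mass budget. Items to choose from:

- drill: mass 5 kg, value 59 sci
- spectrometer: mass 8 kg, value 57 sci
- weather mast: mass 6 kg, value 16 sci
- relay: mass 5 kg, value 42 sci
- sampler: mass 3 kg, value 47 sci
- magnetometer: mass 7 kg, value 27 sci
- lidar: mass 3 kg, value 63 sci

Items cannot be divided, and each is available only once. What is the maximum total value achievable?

Check high-value combinations within 15 kg:
- drill+sampler+lidar: mass 5+3+3=11, value 59+47+63=169
- spectrometer+sampler+lidar: mass 8+3+3=14, value 57+47+63=167
- drill+relay+lidar: mass 5+5+3=13, value 59+42+63=164
- relay+sampler+lidar: mass 5+3+3=11, value 42+47+63=152
- drill+magnetometer+lidar: mass 5+7+3=15, value 59+27+63=149
Best: 169 sci.

169 sci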